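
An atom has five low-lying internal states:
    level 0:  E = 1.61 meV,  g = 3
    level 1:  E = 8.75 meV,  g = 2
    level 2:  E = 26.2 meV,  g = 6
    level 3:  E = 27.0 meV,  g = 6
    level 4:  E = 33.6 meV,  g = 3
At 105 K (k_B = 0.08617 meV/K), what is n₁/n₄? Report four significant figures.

10.39

k_BT = 0.08617 × 105 K = 9.04785 meV.
n₁/n₄ = (g₁/g₄) exp[−(E₁−E₄)/kT] = (2/3) × exp(−(-24.85 meV)/(9.04785 meV)) = (2/3) × exp(2.74651) = 10.39.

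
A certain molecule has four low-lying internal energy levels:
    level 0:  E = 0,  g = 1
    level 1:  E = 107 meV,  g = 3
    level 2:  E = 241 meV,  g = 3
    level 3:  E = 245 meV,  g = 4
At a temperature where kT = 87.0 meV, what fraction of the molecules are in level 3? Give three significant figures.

Eᵢ/kT = 0, 1.2299, 2.7701, 2.8161.
Z = Σ gᵢe^(−Eᵢ/kT) = 1·e^(−0) + 3·e^(−1.2299) + 3·e^(−2.7701) + 4·e^(−2.8161) = 1.0000 + 0.87697 + 0.18797 + 0.23936 = 2.3043.
P₃ = g₃ e^(−E₃/kT) / Z = 0.23936/2.3043 = 0.104.

0.104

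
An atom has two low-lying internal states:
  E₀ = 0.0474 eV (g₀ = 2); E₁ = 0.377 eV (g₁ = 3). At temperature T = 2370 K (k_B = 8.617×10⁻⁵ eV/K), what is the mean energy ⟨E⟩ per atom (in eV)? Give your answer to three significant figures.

0.123 eV

k_BT = 8.617×10⁻⁵ × 2370 K = 0.20422 eV.
Eᵢ/kT = 0.23210, 1.8460.
Z = Σ gᵢe^(−Eᵢ/kT) = 2·e^(−0.23210) + 3·e^(−1.8460) = 1.5857 + 0.47360 = 2.0593.
⟨E⟩ = Σ Eᵢ gᵢe^(−Eᵢ/kT) / Z = (0.0474·1.5857 + 0.377·0.47360) / 2.0593 = 0.123 eV.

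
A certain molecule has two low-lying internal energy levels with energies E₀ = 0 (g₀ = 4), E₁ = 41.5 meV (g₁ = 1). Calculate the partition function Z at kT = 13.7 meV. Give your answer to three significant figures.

Eᵢ/kT = 0, 3.0292.
Z = Σ gᵢe^(−Eᵢ/kT) = 4·e^(−0) + 1·e^(−3.0292) = 4.0000 + 0.048354 = 4.0484.

Z = 4.05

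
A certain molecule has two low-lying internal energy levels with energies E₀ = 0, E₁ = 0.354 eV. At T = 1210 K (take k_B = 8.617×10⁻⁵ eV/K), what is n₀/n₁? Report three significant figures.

29.8

k_BT = 8.617×10⁻⁵ × 1210 K = 0.10427 eV.
n₀/n₁ = exp[−(E₀−E₁)/kT] = exp(−(-0.354 eV)/(0.10427 eV)) = exp(3.3950) = 29.8.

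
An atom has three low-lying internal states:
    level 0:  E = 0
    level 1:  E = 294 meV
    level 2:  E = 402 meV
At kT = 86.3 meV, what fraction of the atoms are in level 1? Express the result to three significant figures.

0.0318

Eᵢ/kT = 0, 3.4067, 4.6582.
Z = Σ e^(−Eᵢ/kT) = e^(−0) + e^(−3.4067) + e^(−4.6582) = 1.0000 + 0.033150 + 0.0094835 = 1.0426.
P₁ = e^(−E₁/kT) / Z = 0.033150/1.0426 = 0.0318.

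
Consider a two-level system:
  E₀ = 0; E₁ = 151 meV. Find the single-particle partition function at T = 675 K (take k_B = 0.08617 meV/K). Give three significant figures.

Z = 1.07

k_BT = 0.08617 × 675 K = 58.165 meV.
Eᵢ/kT = 0, 2.5961.
Z = Σ e^(−Eᵢ/kT) = e^(−0) + e^(−2.5961) = 1.0000 + 0.074564 = 1.0746.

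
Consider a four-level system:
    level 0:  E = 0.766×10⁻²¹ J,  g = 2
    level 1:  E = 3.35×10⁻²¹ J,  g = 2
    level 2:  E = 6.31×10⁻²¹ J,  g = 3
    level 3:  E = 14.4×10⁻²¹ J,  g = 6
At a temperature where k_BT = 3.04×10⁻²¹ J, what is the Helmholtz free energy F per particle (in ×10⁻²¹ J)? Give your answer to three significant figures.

Eᵢ/kT = 0.25197, 1.1020, 2.0757, 4.7368.
Z = Σ gᵢe^(−Eᵢ/kT) = 2·e^(−0.25197) + 2·e^(−1.1020) + 3·e^(−2.0757) + 6·e^(−4.7368) = 1.5545 + 0.66441 + 0.37641 + 0.052600 = 2.6479.
F = −kT ln Z = −3.04 × ln(2.6479) = −3.04 × 0.97377 = -2.96 ×10⁻²¹ J.

-2.96 ×10⁻²¹ J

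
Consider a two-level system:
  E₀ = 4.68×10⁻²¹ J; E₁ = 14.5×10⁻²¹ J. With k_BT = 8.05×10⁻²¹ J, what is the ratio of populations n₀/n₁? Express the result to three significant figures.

n₀/n₁ = exp[−(E₀−E₁)/kT] = exp(−(-9.82 ×10⁻²¹ J)/(8.05 ×10⁻²¹ J)) = exp(1.2199) = 3.39.

3.39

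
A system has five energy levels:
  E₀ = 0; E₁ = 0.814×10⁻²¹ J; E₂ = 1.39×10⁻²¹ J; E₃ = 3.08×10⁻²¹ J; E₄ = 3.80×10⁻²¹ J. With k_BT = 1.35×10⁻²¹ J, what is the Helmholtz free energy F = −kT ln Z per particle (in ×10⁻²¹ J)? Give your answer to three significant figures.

Eᵢ/kT = 0, 0.60296, 1.0296, 2.2815, 2.8148.
Z = Σ e^(−Eᵢ/kT) = e^(−0) + e^(−0.60296) + e^(−1.0296) + e^(−2.2815) + e^(−2.8148) = 1.0000 + 0.54719 + 0.35715 + 0.10213 + 0.059917 = 2.0664.
F = −kT ln Z = −1.35 × ln(2.0664) = −1.35 × 0.72581 = -0.980 ×10⁻²¹ J.

-0.980 ×10⁻²¹ J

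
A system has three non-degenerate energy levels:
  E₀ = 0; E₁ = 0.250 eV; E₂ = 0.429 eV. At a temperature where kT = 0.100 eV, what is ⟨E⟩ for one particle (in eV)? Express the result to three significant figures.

Eᵢ/kT = 0, 2.5000, 4.2900.
Z = Σ e^(−Eᵢ/kT) = e^(−0) + e^(−2.5000) + e^(−4.2900) = 1.0000 + 0.082085 + 0.013705 = 1.0958.
⟨E⟩ = Σ Eᵢ e^(−Eᵢ/kT) / Z = (0·1.0000 + 0.250·0.082085 + 0.429·0.013705) / 1.0958 = 0.0241 eV.

0.0241 eV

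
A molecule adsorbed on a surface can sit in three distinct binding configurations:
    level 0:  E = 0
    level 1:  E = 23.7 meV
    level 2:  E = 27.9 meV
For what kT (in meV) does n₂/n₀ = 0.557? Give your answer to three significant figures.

n₂/n₀ = exp[−(E₂−E₀)/kT] = 0.557.
⇒ (E₂−E₀)/kT = ln(1/0.557) = ln(1.7953) = 0.58517.
kT = 27.9 meV / 0.58517 = 47.7 meV.

47.7 meV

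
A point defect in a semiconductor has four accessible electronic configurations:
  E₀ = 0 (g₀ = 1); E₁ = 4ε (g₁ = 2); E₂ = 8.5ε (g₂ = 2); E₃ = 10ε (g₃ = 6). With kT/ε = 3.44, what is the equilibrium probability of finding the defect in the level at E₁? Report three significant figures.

0.295

Eᵢ/kT = 0, 1.1628, 2.4709, 2.9070.
Z = Σ gᵢe^(−Eᵢ/kT) = 1·e^(−0) + 2·e^(−1.1628) + 2·e^(−2.4709) + 6·e^(−2.9070) = 1.0000 + 0.62522 + 0.16902 + 0.32784 = 2.1221.
P₁ = g₁ e^(−E₁/kT) / Z = 0.62522/2.1221 = 0.295.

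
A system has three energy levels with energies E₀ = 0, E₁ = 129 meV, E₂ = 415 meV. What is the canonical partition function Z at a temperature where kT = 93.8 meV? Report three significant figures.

Eᵢ/kT = 0, 1.3753, 4.4243.
Z = Σ e^(−Eᵢ/kT) = e^(−0) + e^(−1.3753) + e^(−4.4243) = 1.0000 + 0.25276 + 0.011983 = 1.2647.

Z = 1.26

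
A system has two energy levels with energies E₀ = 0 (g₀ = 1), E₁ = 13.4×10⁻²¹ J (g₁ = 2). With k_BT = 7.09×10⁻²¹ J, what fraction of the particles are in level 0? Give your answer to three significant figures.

Eᵢ/kT = 0, 1.8900.
Z = Σ gᵢe^(−Eᵢ/kT) = 1·e^(−0) + 2·e^(−1.8900) = 1.0000 + 0.30214 = 1.3021.
P₀ = g₀ e^(−E₀/kT) / Z = 1.0000/1.3021 = 0.768.

0.768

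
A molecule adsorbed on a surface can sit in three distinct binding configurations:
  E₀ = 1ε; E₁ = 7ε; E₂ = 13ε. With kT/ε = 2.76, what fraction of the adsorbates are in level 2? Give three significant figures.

Eᵢ/kT = 0.36232, 2.5362, 4.7101.
Z = Σ e^(−Eᵢ/kT) = e^(−0.36232) + e^(−2.5362) + e^(−4.7101) = 0.69606 + 0.079167 + 0.0090039 = 0.78423.
P₂ = e^(−E₂/kT) / Z = 0.0090039/0.78423 = 0.0115.

0.0115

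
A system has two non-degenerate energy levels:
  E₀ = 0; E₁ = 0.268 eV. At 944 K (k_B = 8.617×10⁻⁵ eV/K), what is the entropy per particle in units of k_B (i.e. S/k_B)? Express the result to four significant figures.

k_BT = 8.617×10⁻⁵ × 944 K = 0.0813445 eV.
Eᵢ/kT = 0, 3.29463.
Z = Σ e^(−Eᵢ/kT) = e^(−0) + e^(−3.29463) = 1.00000 + 0.0370818 = 1.03708.
⟨E⟩ = Σ EᵢPᵢ = 0.00958260 eV.
S/k_B = ln Z + ⟨E⟩/kT = ln(1.03708) + 0.00958260/0.0813445 = 0.0364091 + 0.117803 = 0.1542.

0.1542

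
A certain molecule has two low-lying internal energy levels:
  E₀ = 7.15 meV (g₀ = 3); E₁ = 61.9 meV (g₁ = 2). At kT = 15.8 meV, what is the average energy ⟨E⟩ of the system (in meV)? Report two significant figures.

8.3 meV

Eᵢ/kT = 0.4525, 3.918.
Z = Σ gᵢe^(−Eᵢ/kT) = 3·e^(−0.4525) + 2·e^(−3.918) = 1.908 + 0.03976 = 1.948.
⟨E⟩ = Σ Eᵢ gᵢe^(−Eᵢ/kT) / Z = (7.15·1.908 + 61.9·0.03976) / 1.948 = 8.3 meV.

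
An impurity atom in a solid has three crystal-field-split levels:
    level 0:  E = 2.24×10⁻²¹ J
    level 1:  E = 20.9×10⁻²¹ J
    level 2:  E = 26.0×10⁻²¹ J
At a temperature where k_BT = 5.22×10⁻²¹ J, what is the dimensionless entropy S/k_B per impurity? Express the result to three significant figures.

Eᵢ/kT = 0.42912, 4.0038, 4.9808.
Z = Σ e^(−Eᵢ/kT) = e^(−0.42912) + e^(−4.0038) + e^(−4.9808) = 0.65108 + 0.018246 + 0.0068686 = 0.67619.
⟨E⟩ = Σ EᵢPᵢ = 2.9849 ×10⁻²¹ J.
S/k_B = ln Z + ⟨E⟩/kT = ln(0.67619) + 2.9849/5.22 = -0.39128 + 0.57182 = 0.181.

0.181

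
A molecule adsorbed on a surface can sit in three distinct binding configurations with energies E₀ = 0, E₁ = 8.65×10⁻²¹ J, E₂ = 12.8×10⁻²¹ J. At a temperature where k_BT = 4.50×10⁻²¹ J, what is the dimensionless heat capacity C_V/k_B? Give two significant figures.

0.70

Eᵢ/kT = 0, 1.922, 2.844.
Z = Σ e^(−Eᵢ/kT) = e^(−0) + e^(−1.922) + e^(−2.844) = 1.000 + 0.1463 + 0.05819 = 1.204.
⟨E⟩ = 1.670, ⟨E²⟩ = 17.01.
C_V/k_B = (⟨E²⟩ − ⟨E⟩²)/(kT)² = (17.01 − 2.789)/20.25 = 0.70.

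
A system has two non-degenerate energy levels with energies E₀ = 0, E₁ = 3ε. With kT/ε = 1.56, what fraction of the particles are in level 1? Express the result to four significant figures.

0.1275

Eᵢ/kT = 0, 1.92308.
Z = Σ e^(−Eᵢ/kT) = e^(−0) + e^(−1.92308) = 1.00000 + 0.146156 = 1.14616.
P₁ = e^(−E₁/kT) / Z = 0.146156/1.14616 = 0.1275.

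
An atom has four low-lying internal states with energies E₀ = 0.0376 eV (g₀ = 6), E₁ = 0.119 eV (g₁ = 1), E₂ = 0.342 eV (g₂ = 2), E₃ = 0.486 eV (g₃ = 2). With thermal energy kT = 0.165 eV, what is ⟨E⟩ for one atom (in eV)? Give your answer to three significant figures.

0.0667 eV

Eᵢ/kT = 0.22788, 0.72121, 2.0727, 2.9455.
Z = Σ gᵢe^(−Eᵢ/kT) = 6·e^(−0.22788) + 1·e^(−0.72121) + 2·e^(−2.0727) + 2·e^(−2.9455) = 4.7773 + 0.48616 + 0.25169 + 0.10515 = 5.6203.
⟨E⟩ = Σ Eᵢ gᵢe^(−Eᵢ/kT) / Z = (0.0376·4.7773 + 0.119·0.48616 + 0.342·0.25169 + 0.486·0.10515) / 5.6203 = 0.0667 eV.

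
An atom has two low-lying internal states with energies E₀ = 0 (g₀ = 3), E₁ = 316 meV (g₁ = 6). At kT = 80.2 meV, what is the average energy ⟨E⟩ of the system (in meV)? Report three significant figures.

Eᵢ/kT = 0, 3.9401.
Z = Σ gᵢe^(−Eᵢ/kT) = 3·e^(−0) + 6·e^(−3.9401) = 3.0000 + 0.11668 = 3.1167.
⟨E⟩ = Σ Eᵢ gᵢe^(−Eᵢ/kT) / Z = (0·3.0000 + 316·0.11668) / 3.1167 = 11.8 meV.

11.8 meV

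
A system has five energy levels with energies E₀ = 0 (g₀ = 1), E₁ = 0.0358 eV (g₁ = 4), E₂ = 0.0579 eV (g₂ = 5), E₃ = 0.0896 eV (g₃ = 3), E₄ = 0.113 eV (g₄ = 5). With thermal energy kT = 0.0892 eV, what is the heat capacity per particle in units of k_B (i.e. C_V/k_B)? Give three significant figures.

Eᵢ/kT = 0, 0.40135, 0.64910, 1.0045, 1.2668.
Z = Σ gᵢe^(−Eᵢ/kT) = 1·e^(−0) + 4·e^(−0.40135) + 5·e^(−0.64910) + 3·e^(−1.0045) + 5·e^(−1.2668) = 1.0000 + 2.6777 + 2.6126 + 1.0987 + 1.4087 = 8.7977.
⟨E⟩ = 0.057374 eV, ⟨E²⟩ = 0.0044328 eV².
C_V/k_B = (⟨E²⟩ − ⟨E⟩²)/(kT)² = (0.0044328 − 0.0032918)/0.0079566 = 0.143.

0.143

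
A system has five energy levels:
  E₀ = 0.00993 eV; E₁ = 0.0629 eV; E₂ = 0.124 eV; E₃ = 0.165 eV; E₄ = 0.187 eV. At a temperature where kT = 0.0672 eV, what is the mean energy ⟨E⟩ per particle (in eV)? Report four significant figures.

0.05034 eV

Eᵢ/kT = 0.147768, 0.936012, 1.84524, 2.45536, 2.78274.
Z = Σ e^(−Eᵢ/kT) = e^(−0.147768) + e^(−0.936012) + e^(−1.84524) + e^(−2.45536) + e^(−2.78274) = 0.862631 + 0.392189 + 0.157987 + 0.0858323 + 0.0618688 = 1.56051.
⟨E⟩ = Σ Eᵢ e^(−Eᵢ/kT) / Z = (0.00993·0.862631 + 0.0629·0.392189 + 0.124·0.157987 + 0.165·0.0858323 + 0.187·0.0618688) / 1.56051 = 0.05034 eV.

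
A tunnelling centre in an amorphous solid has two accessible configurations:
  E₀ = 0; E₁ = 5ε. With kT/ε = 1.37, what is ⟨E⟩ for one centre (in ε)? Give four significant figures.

Eᵢ/kT = 0, 3.64964.
Z = Σ e^(−Eᵢ/kT) = e^(−0) + e^(−3.64964) = 1.00000 + 0.0260005 = 1.02600.
⟨E⟩ = Σ Eᵢ e^(−Eᵢ/kT) / Z = (0·1.00000 + 5·0.0260005) / 1.02600 = 0.1267 ε.

0.1267 ε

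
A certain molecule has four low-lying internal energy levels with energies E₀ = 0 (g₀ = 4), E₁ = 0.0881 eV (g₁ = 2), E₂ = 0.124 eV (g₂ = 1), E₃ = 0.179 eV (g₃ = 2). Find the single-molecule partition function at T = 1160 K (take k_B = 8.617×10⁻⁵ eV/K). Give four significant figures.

k_BT = 8.617×10⁻⁵ × 1160 K = 0.0999572 eV.
Eᵢ/kT = 0, 0.881377, 1.24053, 1.79077.
Z = Σ gᵢe^(−Eᵢ/kT) = 4·e^(−0) + 2·e^(−0.881377) + 1·e^(−1.24053) + 2·e^(−1.79077) = 4.00000 + 0.828424 + 0.289231 + 0.333663 = 5.45132.

Z = 5.451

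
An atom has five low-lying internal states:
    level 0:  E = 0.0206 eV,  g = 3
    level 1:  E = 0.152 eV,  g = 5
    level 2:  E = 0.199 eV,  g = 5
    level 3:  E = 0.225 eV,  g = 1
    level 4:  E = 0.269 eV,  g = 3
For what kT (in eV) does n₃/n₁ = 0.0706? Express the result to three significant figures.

n₃/n₁ = (g₃/g₁) exp[−(E₃−E₁)/kT] = 0.0706.
⇒ (E₃−E₁)/kT = ln((1/5)/0.0706) = ln(2.8329) = 1.0413.
kT = 0.073 eV / 1.0413 = 0.0701 eV.

0.0701 eV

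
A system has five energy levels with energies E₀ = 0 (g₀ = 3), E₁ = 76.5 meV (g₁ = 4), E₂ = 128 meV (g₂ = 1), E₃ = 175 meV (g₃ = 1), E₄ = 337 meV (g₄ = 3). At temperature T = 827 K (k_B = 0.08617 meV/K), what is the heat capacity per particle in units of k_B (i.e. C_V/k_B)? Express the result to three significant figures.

0.489

k_BT = 0.08617 × 827 K = 71.263 meV.
Eᵢ/kT = 0, 1.0735, 1.7962, 2.4557, 4.7290.
Z = Σ gᵢe^(−Eᵢ/kT) = 3·e^(−0) + 4·e^(−1.0735) + 1·e^(−1.7962) + 1·e^(−2.4557) + 3·e^(−4.7290) = 3.0000 + 1.3672 + 0.16593 + 0.085803 + 0.026506 = 4.6454.
⟨E⟩ = 32.242 meV, ⟨E²⟩ = 3521.3 meV².
C_V/k_B = (⟨E²⟩ − ⟨E⟩²)/(kT)² = (3521.3 − 1039.5)/5078.4 = 0.489.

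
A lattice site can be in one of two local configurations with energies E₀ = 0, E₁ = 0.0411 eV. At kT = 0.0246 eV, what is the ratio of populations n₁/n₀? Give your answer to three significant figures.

0.188

n₁/n₀ = exp[−(E₁−E₀)/kT] = exp(−(0.0411 eV)/(0.0246 eV)) = exp(-1.6707) = 0.188.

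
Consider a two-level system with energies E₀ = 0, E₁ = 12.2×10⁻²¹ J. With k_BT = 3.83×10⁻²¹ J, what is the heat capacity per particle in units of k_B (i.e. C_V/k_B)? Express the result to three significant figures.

Eᵢ/kT = 0, 3.1854.
Z = Σ e^(−Eᵢ/kT) = e^(−0) + e^(−3.1854) = 1.0000 + 0.041362 = 1.0414.
⟨E⟩ = 0.48456, ⟨E²⟩ = 5.9116.
C_V/k_B = (⟨E²⟩ − ⟨E⟩²)/(kT)² = (5.9116 − 0.23480)/14.669 = 0.387.

0.387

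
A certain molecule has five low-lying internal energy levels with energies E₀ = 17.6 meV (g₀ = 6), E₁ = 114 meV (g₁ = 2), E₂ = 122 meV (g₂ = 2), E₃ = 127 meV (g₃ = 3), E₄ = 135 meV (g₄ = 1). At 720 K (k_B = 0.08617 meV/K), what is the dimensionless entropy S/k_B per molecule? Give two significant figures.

k_BT = 0.08617 × 720 K = 62.04 meV.
Eᵢ/kT = 0.2837, 1.838, 1.966, 2.047, 2.176.
Z = Σ gᵢe^(−Eᵢ/kT) = 6·e^(−0.2837) + 2·e^(−1.838) + 2·e^(−1.966) + 3·e^(−2.047) + 1·e^(−2.176) = 4.518 + 0.3183 + 0.2800 + 0.3874 + 0.1135 = 5.617.
⟨E⟩ = Σ EᵢPᵢ = 38.19 meV.
S/k_B = ln Z + ⟨E⟩/kT = ln(5.617) + 38.19/62.04 = 1.726 + 0.6156 = 2.3.

2.3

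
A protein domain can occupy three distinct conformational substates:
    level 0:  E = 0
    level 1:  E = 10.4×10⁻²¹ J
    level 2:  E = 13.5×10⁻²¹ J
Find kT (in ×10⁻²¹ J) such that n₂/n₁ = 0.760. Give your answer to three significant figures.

n₂/n₁ = exp[−(E₂−E₁)/kT] = 0.760.
⇒ (E₂−E₁)/kT = ln(1/0.760) = ln(1.3158) = 0.27444.
kT = 3.1 ×10⁻²¹ J / 0.27444 = 11.3 ×10⁻²¹ J.

11.3 ×10⁻²¹ J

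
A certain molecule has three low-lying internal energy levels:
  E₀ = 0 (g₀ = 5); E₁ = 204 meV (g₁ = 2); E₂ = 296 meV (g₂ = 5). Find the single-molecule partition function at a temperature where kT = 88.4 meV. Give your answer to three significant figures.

Eᵢ/kT = 0, 2.3077, 3.3484.
Z = Σ gᵢe^(−Eᵢ/kT) = 5·e^(−0) + 2·e^(−2.3077) + 5·e^(−3.3484) = 5.0000 + 0.19898 + 0.17570 = 5.3747.

Z = 5.37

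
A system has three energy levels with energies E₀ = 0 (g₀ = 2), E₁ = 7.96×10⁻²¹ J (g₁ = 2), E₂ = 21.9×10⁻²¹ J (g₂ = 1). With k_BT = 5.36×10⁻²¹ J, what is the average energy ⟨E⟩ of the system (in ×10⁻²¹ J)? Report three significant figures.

1.61 ×10⁻²¹ J

Eᵢ/kT = 0, 1.4851, 4.0858.
Z = Σ gᵢe^(−Eᵢ/kT) = 2·e^(−0) + 2·e^(−1.4851) + 1·e^(−4.0858) = 2.0000 + 0.45296 + 0.016810 = 2.4698.
⟨E⟩ = Σ Eᵢ gᵢe^(−Eᵢ/kT) / Z = (0·2.0000 + 7.96·0.45296 + 21.9·0.016810) / 2.4698 = 1.61 ×10⁻²¹ J.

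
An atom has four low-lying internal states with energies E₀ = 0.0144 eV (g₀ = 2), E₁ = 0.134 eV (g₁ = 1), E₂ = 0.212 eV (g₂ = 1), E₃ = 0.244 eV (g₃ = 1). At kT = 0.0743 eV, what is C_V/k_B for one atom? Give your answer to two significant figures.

0.55

Eᵢ/kT = 0.1938, 1.803, 2.853, 3.284.
Z = Σ gᵢe^(−Eᵢ/kT) = 2·e^(−0.1938) + 1·e^(−1.803) + 1·e^(−2.853) + 1·e^(−3.284) = 1.648 + 0.1648 + 0.05767 + 0.03748 = 1.908.
⟨E⟩ = 0.03521 eV, ⟨E²⟩ = 0.004258 eV².
C_V/k_B = (⟨E²⟩ − ⟨E⟩²)/(kT)² = (0.004258 − 0.001240)/0.005520 = 0.55.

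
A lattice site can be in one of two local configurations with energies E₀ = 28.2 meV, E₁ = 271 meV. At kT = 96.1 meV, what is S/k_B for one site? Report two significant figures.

Eᵢ/kT = 0.2934, 2.820.
Z = Σ e^(−Eᵢ/kT) = e^(−0.2934) + e^(−2.820) = 0.7457 + 0.05961 = 0.8053.
⟨E⟩ = Σ EᵢPᵢ = 46.17 meV.
S/k_B = ln Z + ⟨E⟩/kT = ln(0.8053) + 46.17/96.1 = -0.2165 + 0.4804 = 0.26.

0.26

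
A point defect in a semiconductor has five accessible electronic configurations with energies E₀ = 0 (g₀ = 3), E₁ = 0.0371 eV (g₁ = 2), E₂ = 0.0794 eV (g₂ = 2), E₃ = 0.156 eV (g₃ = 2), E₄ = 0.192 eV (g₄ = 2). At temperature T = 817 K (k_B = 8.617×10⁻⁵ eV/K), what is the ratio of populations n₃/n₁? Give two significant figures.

0.18

k_BT = 8.617×10⁻⁵ × 817 K = 0.07040 eV.
n₃/n₁ = (g₃/g₁) exp[−(E₃−E₁)/kT] = (2/2) × exp(−(0.1189 eV)/(0.07040 eV)) = (2/2) × exp(-1.689) = 0.18.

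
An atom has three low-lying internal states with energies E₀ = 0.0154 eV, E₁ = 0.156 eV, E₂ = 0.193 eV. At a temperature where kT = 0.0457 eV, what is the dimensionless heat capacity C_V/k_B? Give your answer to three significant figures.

0.657

Eᵢ/kT = 0.33698, 3.4136, 4.2232.
Z = Σ e^(−Eᵢ/kT) = e^(−0.33698) + e^(−3.4136) + e^(−4.2232) = 0.71392 + 0.032922 + 0.014652 = 0.76149.
⟨E⟩ = 0.024896 eV, ⟨E²⟩ = 0.0019912 eV².
C_V/k_B = (⟨E²⟩ − ⟨E⟩²)/(kT)² = (0.0019912 − 0.00061981)/0.0020885 = 0.657.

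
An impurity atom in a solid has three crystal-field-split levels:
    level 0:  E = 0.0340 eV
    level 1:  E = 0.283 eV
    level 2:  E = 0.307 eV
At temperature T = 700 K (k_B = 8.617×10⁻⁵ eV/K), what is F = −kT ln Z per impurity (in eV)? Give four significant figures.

k_BT = 8.617×10⁻⁵ × 700 K = 0.0603190 eV.
Eᵢ/kT = 0.563670, 4.69172, 5.08961.
Z = Σ e^(−Eᵢ/kT) = e^(−0.563670) + e^(−4.69172) + e^(−5.08961) = 0.569117 + 0.00917090 + 0.00616042 = 0.584448.
F = −kT ln Z = −0.0603190 × ln(0.584448) = −0.0603190 × -0.537087 = 0.03240 eV.

0.03240 eV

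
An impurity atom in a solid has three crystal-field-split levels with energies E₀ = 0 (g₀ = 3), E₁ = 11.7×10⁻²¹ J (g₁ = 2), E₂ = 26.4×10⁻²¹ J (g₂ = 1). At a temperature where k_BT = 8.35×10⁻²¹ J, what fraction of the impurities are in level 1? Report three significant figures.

0.139

Eᵢ/kT = 0, 1.4012, 3.1617.
Z = Σ gᵢe^(−Eᵢ/kT) = 3·e^(−0) + 2·e^(−1.4012) + 1·e^(−3.1617) = 3.0000 + 0.49260 + 0.042354 = 3.5350.
P₁ = g₁ e^(−E₁/kT) / Z = 0.49260/3.5350 = 0.139.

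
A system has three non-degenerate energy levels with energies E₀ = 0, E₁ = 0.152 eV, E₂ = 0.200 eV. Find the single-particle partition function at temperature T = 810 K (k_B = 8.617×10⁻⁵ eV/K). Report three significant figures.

Z = 1.17

k_BT = 8.617×10⁻⁵ × 810 K = 0.069798 eV.
Eᵢ/kT = 0, 2.1777, 2.8654.
Z = Σ e^(−Eᵢ/kT) = e^(−0) + e^(−2.1777) + e^(−2.8654) = 1.0000 + 0.11330 + 0.056960 = 1.1703.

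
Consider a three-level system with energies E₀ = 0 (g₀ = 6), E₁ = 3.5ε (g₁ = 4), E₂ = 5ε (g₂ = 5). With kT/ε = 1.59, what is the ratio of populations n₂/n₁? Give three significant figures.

0.487

n₂/n₁ = (g₂/g₁) exp[−(E₂−E₁)/kT] = (5/4) × exp(−(1.5ε)/(1.59ε)) = (5/4) × exp(-0.94340) = 0.487.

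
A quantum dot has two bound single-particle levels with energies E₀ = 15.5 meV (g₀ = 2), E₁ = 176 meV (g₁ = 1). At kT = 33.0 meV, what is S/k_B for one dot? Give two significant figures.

Eᵢ/kT = 0.4697, 5.333.
Z = Σ gᵢe^(−Eᵢ/kT) = 2·e^(−0.4697) + 1·e^(−5.333) = 1.250 + 0.004830 = 1.255.
⟨E⟩ = Σ EᵢPᵢ = 16.12 meV.
S/k_B = ln Z + ⟨E⟩/kT = ln(1.255) + 16.12/33.0 = 0.2271 + 0.4885 = 0.72.

0.72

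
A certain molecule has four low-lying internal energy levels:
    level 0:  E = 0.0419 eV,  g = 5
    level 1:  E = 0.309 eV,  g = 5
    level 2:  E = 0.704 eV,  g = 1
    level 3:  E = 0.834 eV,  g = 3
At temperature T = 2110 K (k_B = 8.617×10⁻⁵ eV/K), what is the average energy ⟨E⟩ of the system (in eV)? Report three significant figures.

0.0990 eV

k_BT = 8.617×10⁻⁵ × 2110 K = 0.18182 eV.
Eᵢ/kT = 0.23045, 1.6995, 3.8720, 4.5870.
Z = Σ gᵢe^(−Eᵢ/kT) = 5·e^(−0.23045) + 5·e^(−1.6995) + 1·e^(−3.8720) + 3·e^(−4.5870) = 3.9709 + 0.91387 + 0.020817 + 0.030550 = 4.9361.
⟨E⟩ = Σ Eᵢ gᵢe^(−Eᵢ/kT) / Z = (0.0419·3.9709 + 0.309·0.91387 + 0.704·0.020817 + 0.834·0.030550) / 4.9361 = 0.0990 eV.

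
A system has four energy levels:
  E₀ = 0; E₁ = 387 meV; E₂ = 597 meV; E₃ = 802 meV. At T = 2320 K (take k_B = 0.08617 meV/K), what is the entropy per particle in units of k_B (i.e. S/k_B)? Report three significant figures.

k_BT = 0.08617 × 2320 K = 199.91 meV.
Eᵢ/kT = 0, 1.9359, 2.9863, 4.0118.
Z = Σ e^(−Eᵢ/kT) = e^(−0) + e^(−1.9359) + e^(−2.9863) + e^(−4.0118) = 1.0000 + 0.14429 + 0.050474 + 0.018101 = 1.2129.
⟨E⟩ = Σ EᵢPᵢ = 82.851 meV.
S/k_B = ln Z + ⟨E⟩/kT = ln(1.2129) + 82.851/199.91 = 0.19301 + 0.41444 = 0.607.

0.607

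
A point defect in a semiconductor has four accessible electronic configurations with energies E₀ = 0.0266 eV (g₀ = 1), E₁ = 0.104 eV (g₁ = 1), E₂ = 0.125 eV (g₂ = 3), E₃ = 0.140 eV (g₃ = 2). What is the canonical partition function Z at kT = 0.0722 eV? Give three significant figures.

Z = 1.75

Eᵢ/kT = 0.36842, 1.4404, 1.7313, 1.9391.
Z = Σ gᵢe^(−Eᵢ/kT) = 1·e^(−0.36842) + 1·e^(−1.4404) + 3·e^(−1.7313) + 2·e^(−1.9391) = 0.69183 + 0.23683 + 0.53116 + 0.28767 = 1.7475.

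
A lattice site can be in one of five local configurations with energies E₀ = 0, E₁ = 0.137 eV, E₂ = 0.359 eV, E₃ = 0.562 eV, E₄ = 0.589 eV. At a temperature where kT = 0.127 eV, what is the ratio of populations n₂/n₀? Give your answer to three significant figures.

n₂/n₀ = exp[−(E₂−E₀)/kT] = exp(−(0.359 eV)/(0.127 eV)) = exp(-2.8268) = 0.0592.

0.0592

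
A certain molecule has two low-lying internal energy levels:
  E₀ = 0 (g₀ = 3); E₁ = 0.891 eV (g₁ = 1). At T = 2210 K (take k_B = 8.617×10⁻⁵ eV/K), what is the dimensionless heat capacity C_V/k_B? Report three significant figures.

0.0674

k_BT = 8.617×10⁻⁵ × 2210 K = 0.19044 eV.
Eᵢ/kT = 0, 4.6786.
Z = Σ gᵢe^(−Eᵢ/kT) = 3·e^(−0) + 1·e^(−4.6786) = 3.0000 + 0.0092920 = 3.0093.
⟨E⟩ = 0.0027512 eV, ⟨E²⟩ = 0.0024513 eV².
C_V/k_B = (⟨E²⟩ − ⟨E⟩²)/(kT)² = (0.0024513 − 0.0000075691)/0.036267 = 0.0674.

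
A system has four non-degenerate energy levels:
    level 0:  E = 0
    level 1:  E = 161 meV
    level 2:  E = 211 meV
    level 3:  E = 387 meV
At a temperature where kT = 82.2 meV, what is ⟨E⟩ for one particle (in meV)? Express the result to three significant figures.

Eᵢ/kT = 0, 1.9586, 2.5669, 4.7080.
Z = Σ e^(−Eᵢ/kT) = e^(−0) + e^(−1.9586) + e^(−2.5669) + e^(−4.7080) = 1.0000 + 0.14106 + 0.076773 + 0.0090228 = 1.2269.
⟨E⟩ = Σ Eᵢ e^(−Eᵢ/kT) / Z = (0·1.0000 + 161·0.14106 + 211·0.076773 + 387·0.0090228) / 1.2269 = 34.6 meV.

34.6 meV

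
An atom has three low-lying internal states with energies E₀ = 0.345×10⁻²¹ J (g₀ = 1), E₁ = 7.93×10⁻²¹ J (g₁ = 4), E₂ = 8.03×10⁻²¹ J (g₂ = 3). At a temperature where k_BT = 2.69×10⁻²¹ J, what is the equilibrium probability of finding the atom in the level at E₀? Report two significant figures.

Eᵢ/kT = 0.1283, 2.948, 2.985.
Z = Σ gᵢe^(−Eᵢ/kT) = 1·e^(−0.1283) + 4·e^(−2.948) + 3·e^(−2.985) = 0.8796 + 0.2098 + 0.1516 = 1.241.
P₀ = g₀ e^(−E₀/kT) / Z = 0.8796/1.241 = 0.71.

0.71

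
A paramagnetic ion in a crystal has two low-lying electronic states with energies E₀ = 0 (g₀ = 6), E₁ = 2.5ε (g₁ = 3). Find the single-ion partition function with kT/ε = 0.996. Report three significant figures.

Eᵢ/kT = 0, 2.5100.
Z = Σ gᵢe^(−Eᵢ/kT) = 6·e^(−0) + 3·e^(−2.5100) = 6.0000 + 0.24380 = 6.2438.

Z = 6.24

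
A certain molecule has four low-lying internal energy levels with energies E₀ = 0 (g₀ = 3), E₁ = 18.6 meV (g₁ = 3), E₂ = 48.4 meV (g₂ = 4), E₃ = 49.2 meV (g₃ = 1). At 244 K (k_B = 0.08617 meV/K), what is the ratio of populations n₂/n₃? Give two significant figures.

4.2

k_BT = 0.08617 × 244 K = 21.03 meV.
n₂/n₃ = (g₂/g₃) exp[−(E₂−E₃)/kT] = (4/1) × exp(−(-0.8 meV)/(21.03 meV)) = (4/1) × exp(0.03804) = 4.2.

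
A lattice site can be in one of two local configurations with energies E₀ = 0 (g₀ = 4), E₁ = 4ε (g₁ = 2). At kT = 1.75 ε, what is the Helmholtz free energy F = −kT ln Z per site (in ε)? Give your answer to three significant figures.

Eᵢ/kT = 0, 2.2857.
Z = Σ gᵢe^(−Eᵢ/kT) = 4·e^(−0) + 2·e^(−2.2857) = 4.0000 + 0.20341 = 4.2034.
F = −kT ln Z = −1.75 × ln(4.2034) = −1.75 × 1.4359 = -2.51 ε.

-2.51 ε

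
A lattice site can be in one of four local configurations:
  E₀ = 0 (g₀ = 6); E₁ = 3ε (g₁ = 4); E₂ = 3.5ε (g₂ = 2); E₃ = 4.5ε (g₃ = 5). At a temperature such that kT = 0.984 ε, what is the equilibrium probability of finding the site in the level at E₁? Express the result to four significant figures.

0.03011

Eᵢ/kT = 0, 3.04878, 3.55691, 4.57317.
Z = Σ gᵢe^(−Eᵢ/kT) = 6·e^(−0) + 4·e^(−3.04878) + 2·e^(−3.55691) + 5·e^(−4.57317) = 6.00000 + 0.189667 + 0.0570537 + 0.0516259 = 6.29835.
P₁ = g₁ e^(−E₁/kT) / Z = 0.189667/6.29835 = 0.03011.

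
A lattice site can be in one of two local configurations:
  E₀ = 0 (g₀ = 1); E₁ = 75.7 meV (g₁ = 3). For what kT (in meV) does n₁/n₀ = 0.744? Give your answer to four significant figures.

54.29 meV

n₁/n₀ = (g₁/g₀) exp[−(E₁−E₀)/kT] = 0.744.
⇒ (E₁−E₀)/kT = ln((3/1)/0.744) = ln(4.03226) = 1.39433.
kT = 75.7 meV / 1.39433 = 54.29 meV.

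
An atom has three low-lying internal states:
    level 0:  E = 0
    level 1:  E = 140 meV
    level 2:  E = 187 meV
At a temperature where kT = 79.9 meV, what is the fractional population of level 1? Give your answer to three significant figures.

Eᵢ/kT = 0, 1.7522, 2.3404.
Z = Σ e^(−Eᵢ/kT) = e^(−0) + e^(−1.7522) + e^(−2.3404) = 1.0000 + 0.17339 + 0.096289 = 1.2697.
P₁ = e^(−E₁/kT) / Z = 0.17339/1.2697 = 0.137.

0.137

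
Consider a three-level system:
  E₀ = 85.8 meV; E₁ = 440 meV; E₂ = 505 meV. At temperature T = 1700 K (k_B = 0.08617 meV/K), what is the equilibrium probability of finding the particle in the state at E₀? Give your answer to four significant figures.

0.8724

k_BT = 0.08617 × 1700 K = 146.489 meV.
Eᵢ/kT = 0.585710, 3.00364, 3.44736.
Z = Σ e^(−Eᵢ/kT) = e^(−0.585710) + e^(−3.00364) + e^(−3.44736) = 0.556710 + 0.0496062 + 0.0318296 = 0.638146.
P₀ = e^(−E₀/kT) / Z = 0.556710/0.638146 = 0.8724.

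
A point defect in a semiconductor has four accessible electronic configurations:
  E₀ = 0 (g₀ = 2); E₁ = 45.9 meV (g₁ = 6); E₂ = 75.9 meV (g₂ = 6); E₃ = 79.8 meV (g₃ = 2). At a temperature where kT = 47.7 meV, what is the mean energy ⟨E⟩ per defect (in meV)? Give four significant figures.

Eᵢ/kT = 0, 0.962264, 1.59119, 1.67296.
Z = Σ gᵢe^(−Eᵢ/kT) = 2·e^(−0) + 6·e^(−0.962264) + 6·e^(−1.59119) + 2·e^(−1.67296) = 2.00000 + 2.29216 + 1.22210 + 0.375381 = 5.88964.
⟨E⟩ = Σ Eᵢ gᵢe^(−Eᵢ/kT) / Z = (0·2.00000 + 45.9·2.29216 + 75.9·1.22210 + 79.8·0.375381) / 5.88964 = 38.70 meV.

38.70 meV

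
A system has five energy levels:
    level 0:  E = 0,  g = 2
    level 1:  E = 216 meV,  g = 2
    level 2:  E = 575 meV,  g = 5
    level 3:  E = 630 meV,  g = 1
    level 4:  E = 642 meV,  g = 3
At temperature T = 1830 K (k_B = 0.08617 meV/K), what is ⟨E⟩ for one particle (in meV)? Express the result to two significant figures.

85 meV

k_BT = 0.08617 × 1830 K = 157.7 meV.
Eᵢ/kT = 0, 1.370, 3.646, 3.995, 4.071.
Z = Σ gᵢe^(−Eᵢ/kT) = 2·e^(−0) + 2·e^(−1.370) + 5·e^(−3.646) + 1·e^(−3.995) + 3·e^(−4.071) = 2.000 + 0.5082 + 0.1305 + 0.01841 + 0.05118 = 2.708.
⟨E⟩ = Σ Eᵢ gᵢe^(−Eᵢ/kT) / Z = (0·2.000 + 216·0.5082 + 575·0.1305 + 630·0.01841 + 642·0.05118) / 2.708 = 85 meV.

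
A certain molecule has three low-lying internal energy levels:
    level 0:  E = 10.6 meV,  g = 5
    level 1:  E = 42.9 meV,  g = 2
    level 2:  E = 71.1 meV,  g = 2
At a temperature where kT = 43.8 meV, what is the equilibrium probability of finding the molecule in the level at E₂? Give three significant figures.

Eᵢ/kT = 0.24201, 0.97945, 1.6233.
Z = Σ gᵢe^(−Eᵢ/kT) = 5·e^(−0.24201) + 2·e^(−0.97945) + 2·e^(−1.6233) = 3.9252 + 0.75104 + 0.39449 = 5.0707.
P₂ = g₂ e^(−E₂/kT) / Z = 0.39449/5.0707 = 0.0778.

0.0778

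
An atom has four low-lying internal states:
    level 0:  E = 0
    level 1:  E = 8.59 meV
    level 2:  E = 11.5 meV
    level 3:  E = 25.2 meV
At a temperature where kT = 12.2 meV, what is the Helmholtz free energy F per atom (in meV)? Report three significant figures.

-8.52 meV

Eᵢ/kT = 0, 0.70410, 0.94262, 2.0656.
Z = Σ e^(−Eᵢ/kT) = e^(−0) + e^(−0.70410) + e^(−0.94262) + e^(−2.0656) = 1.0000 + 0.49455 + 0.38961 + 0.12674 = 2.0109.
F = −kT ln Z = −12.2 × ln(2.0109) = −12.2 × 0.69858 = -8.52 meV.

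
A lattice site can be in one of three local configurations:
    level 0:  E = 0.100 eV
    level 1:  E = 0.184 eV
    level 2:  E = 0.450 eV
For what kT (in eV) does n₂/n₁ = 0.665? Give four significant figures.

n₂/n₁ = exp[−(E₂−E₁)/kT] = 0.665.
⇒ (E₂−E₁)/kT = ln(1/0.665) = ln(1.50376) = 0.407969.
kT = 0.266 eV / 0.407969 = 0.6520 eV.

0.6520 eV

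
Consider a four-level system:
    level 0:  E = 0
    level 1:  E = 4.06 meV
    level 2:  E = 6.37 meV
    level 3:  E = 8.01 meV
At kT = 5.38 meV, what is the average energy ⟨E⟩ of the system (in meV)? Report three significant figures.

Eᵢ/kT = 0, 0.75465, 1.1840, 1.4888.
Z = Σ e^(−Eᵢ/kT) = e^(−0) + e^(−0.75465) + e^(−1.1840) + e^(−1.4888) = 1.0000 + 0.47018 + 0.30605 + 0.22564 = 2.0019.
⟨E⟩ = Σ Eᵢ e^(−Eᵢ/kT) / Z = (0·1.0000 + 4.06·0.47018 + 6.37·0.30605 + 8.01·0.22564) / 2.0019 = 2.83 meV.

2.83 meV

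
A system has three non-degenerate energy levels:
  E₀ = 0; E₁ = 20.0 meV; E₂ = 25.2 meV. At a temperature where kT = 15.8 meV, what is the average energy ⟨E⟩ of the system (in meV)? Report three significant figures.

7.24 meV

Eᵢ/kT = 0, 1.2658, 1.5949.
Z = Σ e^(−Eᵢ/kT) = e^(−0) + e^(−1.2658) + e^(−1.5949) = 1.0000 + 0.28201 + 0.20293 = 1.4849.
⟨E⟩ = Σ Eᵢ e^(−Eᵢ/kT) / Z = (0·1.0000 + 20.0·0.28201 + 25.2·0.20293) / 1.4849 = 7.24 meV.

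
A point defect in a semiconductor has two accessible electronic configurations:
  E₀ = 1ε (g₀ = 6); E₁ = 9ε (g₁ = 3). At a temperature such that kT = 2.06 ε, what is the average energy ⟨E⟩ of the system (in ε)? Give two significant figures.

1.1 ε

Eᵢ/kT = 0.4854, 4.369.
Z = Σ gᵢe^(−Eᵢ/kT) = 6·e^(−0.4854) + 3·e^(−4.369) = 3.693 + 0.03799 = 3.731.
⟨E⟩ = Σ Eᵢ gᵢe^(−Eᵢ/kT) / Z = (1·3.693 + 9·0.03799) / 3.731 = 1.1 ε.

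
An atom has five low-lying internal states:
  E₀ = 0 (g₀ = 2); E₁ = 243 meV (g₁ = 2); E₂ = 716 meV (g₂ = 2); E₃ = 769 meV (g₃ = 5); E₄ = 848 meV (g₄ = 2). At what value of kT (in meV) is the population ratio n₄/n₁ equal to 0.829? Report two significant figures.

n₄/n₁ = (g₄/g₁) exp[−(E₄−E₁)/kT] = 0.829.
⇒ (E₄−E₁)/kT = ln((2/2)/0.829) = ln(1.206) = 0.1873.
kT = 605 meV / 0.1873 = 3200 meV.

3200 meV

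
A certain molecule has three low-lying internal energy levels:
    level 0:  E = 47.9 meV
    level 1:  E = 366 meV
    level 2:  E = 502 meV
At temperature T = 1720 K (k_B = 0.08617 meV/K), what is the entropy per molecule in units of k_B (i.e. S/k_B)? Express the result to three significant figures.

k_BT = 0.08617 × 1720 K = 148.21 meV.
Eᵢ/kT = 0.32319, 2.4695, 3.3871.
Z = Σ e^(−Eᵢ/kT) = e^(−0.32319) + e^(−2.4695) + e^(−3.3871) = 0.72384 + 0.084627 + 0.033807 = 0.84227.
⟨E⟩ = Σ EᵢPᵢ = 98.088 meV.
S/k_B = ln Z + ⟨E⟩/kT = ln(0.84227) + 98.088/148.21 = -0.17165 + 0.66182 = 0.490.

0.490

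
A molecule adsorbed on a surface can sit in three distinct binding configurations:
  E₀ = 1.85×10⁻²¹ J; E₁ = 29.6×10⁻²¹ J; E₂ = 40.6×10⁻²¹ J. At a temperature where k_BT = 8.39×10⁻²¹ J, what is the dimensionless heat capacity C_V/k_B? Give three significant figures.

0.558

Eᵢ/kT = 0.22050, 3.5280, 4.8391.
Z = Σ e^(−Eᵢ/kT) = e^(−0.22050) + e^(−3.5280) + e^(−4.8391) = 0.80212 + 0.029364 + 0.0079142 = 0.83940.
⟨E⟩ = 3.1861, ⟨E²⟩ = 49.462.
C_V/k_B = (⟨E²⟩ − ⟨E⟩²)/(kT)² = (49.462 − 10.151)/70.392 = 0.558.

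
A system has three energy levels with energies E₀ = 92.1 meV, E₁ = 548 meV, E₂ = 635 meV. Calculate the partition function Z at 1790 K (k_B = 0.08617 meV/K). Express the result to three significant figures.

Z = 0.595

k_BT = 0.08617 × 1790 K = 154.24 meV.
Eᵢ/kT = 0.59712, 3.5529, 4.1170.
Z = Σ e^(−Eᵢ/kT) = e^(−0.59712) + e^(−3.5529) + e^(−4.1170) = 0.55039 + 0.028641 + 0.016293 = 0.59532.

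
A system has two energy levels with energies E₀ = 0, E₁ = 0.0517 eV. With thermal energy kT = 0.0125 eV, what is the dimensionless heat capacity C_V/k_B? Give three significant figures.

Eᵢ/kT = 0, 4.1360.
Z = Σ e^(−Eᵢ/kT) = e^(−0) + e^(−4.1360) = 1.0000 + 0.015987 = 1.0160.
⟨E⟩ = 0.00081351 eV, ⟨E²⟩ = 0.000042059 eV².
C_V/k_B = (⟨E²⟩ − ⟨E⟩²)/(kT)² = (0.000042059 − 0.00000066180)/0.00015625 = 0.265.

0.265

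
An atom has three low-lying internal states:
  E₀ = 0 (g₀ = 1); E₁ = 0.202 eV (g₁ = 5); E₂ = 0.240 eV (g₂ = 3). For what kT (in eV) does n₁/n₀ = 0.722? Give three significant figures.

0.104 eV

n₁/n₀ = (g₁/g₀) exp[−(E₁−E₀)/kT] = 0.722.
⇒ (E₁−E₀)/kT = ln((5/1)/0.722) = ln(6.9252) = 1.9352.
kT = 0.202 eV / 1.9352 = 0.104 eV.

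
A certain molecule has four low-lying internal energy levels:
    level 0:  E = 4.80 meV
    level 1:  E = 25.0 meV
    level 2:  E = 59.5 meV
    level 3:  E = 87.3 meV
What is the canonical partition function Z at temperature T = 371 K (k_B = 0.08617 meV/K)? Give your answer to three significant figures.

k_BT = 0.08617 × 371 K = 31.969 meV.
Eᵢ/kT = 0.15015, 0.78201, 1.8612, 2.7308.
Z = Σ e^(−Eᵢ/kT) = e^(−0.15015) + e^(−0.78201) + e^(−1.8612) + e^(−2.7308) = 0.86058 + 0.45749 + 0.15549 + 0.065167 = 1.5387.

Z = 1.54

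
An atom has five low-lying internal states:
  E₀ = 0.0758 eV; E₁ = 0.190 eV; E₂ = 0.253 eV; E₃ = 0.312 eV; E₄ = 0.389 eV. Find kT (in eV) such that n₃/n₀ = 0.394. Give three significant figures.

0.254 eV

n₃/n₀ = exp[−(E₃−E₀)/kT] = 0.394.
⇒ (E₃−E₀)/kT = ln(1/0.394) = ln(2.5381) = 0.93142.
kT = 0.2362 eV / 0.93142 = 0.254 eV.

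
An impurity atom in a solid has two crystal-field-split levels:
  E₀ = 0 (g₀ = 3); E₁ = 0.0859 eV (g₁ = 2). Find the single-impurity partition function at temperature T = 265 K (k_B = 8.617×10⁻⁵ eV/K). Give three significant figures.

Z = 3.05

k_BT = 8.617×10⁻⁵ × 265 K = 0.022835 eV.
Eᵢ/kT = 0, 3.7618.
Z = Σ gᵢe^(−Eᵢ/kT) = 3·e^(−0) + 2·e^(−3.7618) = 3.0000 + 0.046484 = 3.0465.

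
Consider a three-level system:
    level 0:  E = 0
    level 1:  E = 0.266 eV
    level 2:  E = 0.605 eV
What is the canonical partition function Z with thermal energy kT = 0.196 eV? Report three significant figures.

Eᵢ/kT = 0, 1.3571, 3.0867.
Z = Σ e^(−Eᵢ/kT) = e^(−0) + e^(−1.3571) + e^(−3.0867) = 1.0000 + 0.25741 + 0.045652 = 1.3031.

Z = 1.30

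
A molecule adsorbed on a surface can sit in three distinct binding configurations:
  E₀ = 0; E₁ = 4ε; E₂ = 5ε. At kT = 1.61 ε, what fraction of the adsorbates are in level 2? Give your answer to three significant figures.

Eᵢ/kT = 0, 2.4845, 3.1056.
Z = Σ e^(−Eᵢ/kT) = e^(−0) + e^(−2.4845) + e^(−3.1056) = 1.0000 + 0.083367 + 0.044798 = 1.1282.
P₂ = e^(−E₂/kT) / Z = 0.044798/1.1282 = 0.0397.

0.0397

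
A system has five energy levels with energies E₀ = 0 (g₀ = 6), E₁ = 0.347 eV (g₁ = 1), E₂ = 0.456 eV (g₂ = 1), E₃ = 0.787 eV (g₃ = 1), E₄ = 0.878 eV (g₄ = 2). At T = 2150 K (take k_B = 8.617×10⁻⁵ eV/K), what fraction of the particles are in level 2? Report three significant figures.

0.0136

k_BT = 8.617×10⁻⁵ × 2150 K = 0.18527 eV.
Eᵢ/kT = 0, 1.8729, 2.4613, 4.2479, 4.7390.
Z = Σ gᵢe^(−Eᵢ/kT) = 6·e^(−0) + 1·e^(−1.8729) + 1·e^(−2.4613) + 1·e^(−4.2479) + 2·e^(−4.7390) = 6.0000 + 0.15368 + 0.085324 + 0.014294 + 0.017495 = 6.2708.
P₂ = g₂ e^(−E₂/kT) / Z = 0.085324/6.2708 = 0.0136.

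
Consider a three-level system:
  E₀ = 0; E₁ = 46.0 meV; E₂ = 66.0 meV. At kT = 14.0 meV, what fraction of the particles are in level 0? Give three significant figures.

0.956

Eᵢ/kT = 0, 3.2857, 4.7143.
Z = Σ e^(−Eᵢ/kT) = e^(−0) + e^(−3.2857) + e^(−4.7143) = 1.0000 + 0.037414 + 0.0089661 = 1.0464.
P₀ = e^(−E₀/kT) / Z = 1.0000/1.0464 = 0.956.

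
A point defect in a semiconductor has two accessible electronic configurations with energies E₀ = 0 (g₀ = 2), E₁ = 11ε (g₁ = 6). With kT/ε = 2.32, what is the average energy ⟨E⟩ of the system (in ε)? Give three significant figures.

0.281 ε

Eᵢ/kT = 0, 4.7414.
Z = Σ gᵢe^(−Eᵢ/kT) = 2·e^(−0) + 6·e^(−4.7414) = 2.0000 + 0.052359 = 2.0524.
⟨E⟩ = Σ Eᵢ gᵢe^(−Eᵢ/kT) / Z = (0·2.0000 + 11·0.052359) / 2.0524 = 0.281 ε.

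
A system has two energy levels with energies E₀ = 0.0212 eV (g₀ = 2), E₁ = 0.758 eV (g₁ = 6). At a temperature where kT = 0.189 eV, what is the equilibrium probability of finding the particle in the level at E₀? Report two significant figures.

0.94

Eᵢ/kT = 0.1122, 4.011.
Z = Σ gᵢe^(−Eᵢ/kT) = 2·e^(−0.1122) + 6·e^(−4.011) = 1.788 + 0.1087 = 1.897.
P₀ = g₀ e^(−E₀/kT) / Z = 1.788/1.897 = 0.94.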